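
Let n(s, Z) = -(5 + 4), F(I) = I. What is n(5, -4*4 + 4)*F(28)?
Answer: -252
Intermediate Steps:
n(s, Z) = -9 (n(s, Z) = -1*9 = -9)
n(5, -4*4 + 4)*F(28) = -9*28 = -252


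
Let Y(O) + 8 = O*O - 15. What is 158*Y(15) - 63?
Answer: 31853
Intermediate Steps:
Y(O) = -23 + O**2 (Y(O) = -8 + (O*O - 15) = -8 + (O**2 - 15) = -8 + (-15 + O**2) = -23 + O**2)
158*Y(15) - 63 = 158*(-23 + 15**2) - 63 = 158*(-23 + 225) - 63 = 158*202 - 63 = 31916 - 63 = 31853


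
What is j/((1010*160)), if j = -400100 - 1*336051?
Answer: -736151/161600 ≈ -4.5554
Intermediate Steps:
j = -736151 (j = -400100 - 336051 = -736151)
j/((1010*160)) = -736151/(1010*160) = -736151/161600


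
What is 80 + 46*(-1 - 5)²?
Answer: 1736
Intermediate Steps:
80 + 46*(-1 - 5)² = 80 + 46*(-6)² = 80 + 46*36 = 80 + 1656 = 1736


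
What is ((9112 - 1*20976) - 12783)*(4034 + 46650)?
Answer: -1249208548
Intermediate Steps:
((9112 - 1*20976) - 12783)*(4034 + 46650) = ((9112 - 20976) - 12783)*50684 = (-11864 - 12783)*50684 = -24647*50684 = -1249208548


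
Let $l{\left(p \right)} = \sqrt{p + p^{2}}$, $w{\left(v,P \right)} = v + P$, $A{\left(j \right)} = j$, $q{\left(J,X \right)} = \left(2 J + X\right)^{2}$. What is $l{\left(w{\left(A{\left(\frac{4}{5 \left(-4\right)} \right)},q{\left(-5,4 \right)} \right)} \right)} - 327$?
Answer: $-327 + \frac{2 \sqrt{8234}}{5} \approx -290.7$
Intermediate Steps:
$q{\left(J,X \right)} = \left(X + 2 J\right)^{2}$
$w{\left(v,P \right)} = P + v$
$l{\left(w{\left(A{\left(\frac{4}{5 \left(-4\right)} \right)},q{\left(-5,4 \right)} \right)} \right)} - 327 = \sqrt{\left(\left(4 + 2 \left(-5\right)\right)^{2} + \frac{4}{5 \left(-4\right)}\right) \left(1 + \left(\left(4 + 2 \left(-5\right)\right)^{2} + \frac{4}{5 \left(-4\right)}\right)\right)} - 327 = \sqrt{\left(\left(4 - 10\right)^{2} + \frac{4}{-20}\right) \left(1 + \left(\left(4 - 10\right)^{2} + \frac{4}{-20}\right)\right)} - 327 = \sqrt{\left(\left(-6\right)^{2} + 4 \left(- \frac{1}{20}\right)\right) \left(1 + \left(\left(-6\right)^{2} + 4 \left(- \frac{1}{20}\right)\right)\right)} - 327 = \sqrt{\left(36 - \frac{1}{5}\right) \left(1 + \left(36 - \frac{1}{5}\right)\right)} - 327 = \sqrt{\frac{179 \left(1 + \frac{179}{5}\right)}{5}} - 327 = \sqrt{\frac{179}{5} \cdot \frac{184}{5}} - 327 = \sqrt{\frac{32936}{25}} - 327 = \frac{2 \sqrt{8234}}{5} - 327 = -327 + \frac{2 \sqrt{8234}}{5}$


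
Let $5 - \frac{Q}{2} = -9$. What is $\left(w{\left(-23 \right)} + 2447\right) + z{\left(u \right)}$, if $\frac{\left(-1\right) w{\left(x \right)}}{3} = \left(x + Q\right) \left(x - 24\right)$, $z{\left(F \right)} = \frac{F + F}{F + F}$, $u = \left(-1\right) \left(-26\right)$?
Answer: $3153$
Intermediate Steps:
$u = 26$
$z{\left(F \right)} = 1$ ($z{\left(F \right)} = \frac{2 F}{2 F} = 2 F \frac{1}{2 F} = 1$)
$Q = 28$ ($Q = 10 - -18 = 10 + 18 = 28$)
$w{\left(x \right)} = - 3 \left(-24 + x\right) \left(28 + x\right)$ ($w{\left(x \right)} = - 3 \left(x + 28\right) \left(x - 24\right) = - 3 \left(28 + x\right) \left(-24 + x\right) = - 3 \left(-24 + x\right) \left(28 + x\right)$)
$\left(w{\left(-23 \right)} + 2447\right) + z{\left(u \right)} = \left(\left(2016 - -276 - 3 \left(-23\right)^{2}\right) + 2447\right) + 1 = \left(\left(2016 + 276 - 1587\right) + 2447\right) + 1 = \left(705 + 2447\right) + 1 = 3152 + 1 = 3153$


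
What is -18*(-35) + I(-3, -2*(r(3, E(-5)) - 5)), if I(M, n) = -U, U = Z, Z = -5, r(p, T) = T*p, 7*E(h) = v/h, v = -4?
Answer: 635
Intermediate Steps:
E(h) = -4/(7*h) (E(h) = (-4/h)/7 = -4/(7*h))
U = -5
I(M, n) = 5 (I(M, n) = -1*(-5) = 5)
-18*(-35) + I(-3, -2*(r(3, E(-5)) - 5)) = -18*(-35) + 5 = 630 + 5 = 635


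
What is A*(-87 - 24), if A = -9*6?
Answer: 5994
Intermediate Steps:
A = -54
A*(-87 - 24) = -54*(-87 - 24) = -54*(-111) = 5994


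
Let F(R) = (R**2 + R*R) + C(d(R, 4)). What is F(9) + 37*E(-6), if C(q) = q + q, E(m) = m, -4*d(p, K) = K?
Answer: -62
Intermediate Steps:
d(p, K) = -K/4
C(q) = 2*q
F(R) = -2 + 2*R**2 (F(R) = (R**2 + R*R) + 2*(-1/4*4) = (R**2 + R**2) + 2*(-1) = 2*R**2 - 2 = -2 + 2*R**2)
F(9) + 37*E(-6) = (-2 + 2*9**2) + 37*(-6) = (-2 + 2*81) - 222 = (-2 + 162) - 222 = 160 - 222 = -62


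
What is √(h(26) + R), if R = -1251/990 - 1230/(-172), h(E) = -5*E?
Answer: 3*I*√77132110/2365 ≈ 11.141*I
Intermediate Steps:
R = 13924/2365 (R = -1251*1/990 - 1230*(-1/172) = -139/110 + 615/86 = 13924/2365 ≈ 5.8875)
√(h(26) + R) = √(-5*26 + 13924/2365) = √(-130 + 13924/2365) = √(-293526/2365) = 3*I*√77132110/2365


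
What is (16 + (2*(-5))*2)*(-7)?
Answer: 28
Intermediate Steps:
(16 + (2*(-5))*2)*(-7) = (16 - 10*2)*(-7) = (16 - 20)*(-7) = -4*(-7) = 28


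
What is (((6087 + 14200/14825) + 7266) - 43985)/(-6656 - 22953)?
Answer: 626352/605453 ≈ 1.0345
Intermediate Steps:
(((6087 + 14200/14825) + 7266) - 43985)/(-6656 - 22953) = (((6087 + 14200*(1/14825)) + 7266) - 43985)/(-29609) = (((6087 + 568/593) + 7266) - 43985)*(-1/29609) = ((3610159/593 + 7266) - 43985)*(-1/29609) = (7918897/593 - 43985)*(-1/29609) = -18164208/593*(-1/29609) = 626352/605453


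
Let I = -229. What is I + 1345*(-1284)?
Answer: -1727209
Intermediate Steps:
I + 1345*(-1284) = -229 + 1345*(-1284) = -229 - 1726980 = -1727209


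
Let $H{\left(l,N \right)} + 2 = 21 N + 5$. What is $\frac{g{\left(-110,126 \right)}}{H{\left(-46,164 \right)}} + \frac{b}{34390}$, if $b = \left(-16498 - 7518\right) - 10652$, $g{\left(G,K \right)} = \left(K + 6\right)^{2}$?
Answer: $\frac{26650598}{6585685} \approx 4.0467$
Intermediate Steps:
$g{\left(G,K \right)} = \left(6 + K\right)^{2}$
$H{\left(l,N \right)} = 3 + 21 N$ ($H{\left(l,N \right)} = -2 + \left(21 N + 5\right) = -2 + \left(5 + 21 N\right) = 3 + 21 N$)
$b = -34668$ ($b = -24016 - 10652 = -34668$)
$\frac{g{\left(-110,126 \right)}}{H{\left(-46,164 \right)}} + \frac{b}{34390} = \frac{\left(6 + 126\right)^{2}}{3 + 21 \cdot 164} - \frac{34668}{34390} = \frac{132^{2}}{3 + 3444} - \frac{17334}{17195} = \frac{17424}{3447} - \frac{17334}{17195} = 17424 \cdot \frac{1}{3447} - \frac{17334}{17195} = \frac{1936}{383} - \frac{17334}{17195} = \frac{26650598}{6585685}$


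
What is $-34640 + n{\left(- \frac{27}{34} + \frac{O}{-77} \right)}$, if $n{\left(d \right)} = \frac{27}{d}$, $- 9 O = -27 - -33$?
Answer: $- \frac{213906218}{6169} \approx -34674.0$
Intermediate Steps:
$O = - \frac{2}{3}$ ($O = - \frac{-27 - -33}{9} = - \frac{-27 + 33}{9} = \left(- \frac{1}{9}\right) 6 = - \frac{2}{3} \approx -0.66667$)
$-34640 + n{\left(- \frac{27}{34} + \frac{O}{-77} \right)} = -34640 + \frac{27}{- \frac{27}{34} - \frac{2}{3 \left(-77\right)}} = -34640 + \frac{27}{\left(-27\right) \frac{1}{34} - - \frac{2}{231}} = -34640 + \frac{27}{- \frac{27}{34} + \frac{2}{231}} = -34640 + \frac{27}{- \frac{6169}{7854}} = -34640 + 27 \left(- \frac{7854}{6169}\right) = -34640 - \frac{212058}{6169} = - \frac{213906218}{6169}$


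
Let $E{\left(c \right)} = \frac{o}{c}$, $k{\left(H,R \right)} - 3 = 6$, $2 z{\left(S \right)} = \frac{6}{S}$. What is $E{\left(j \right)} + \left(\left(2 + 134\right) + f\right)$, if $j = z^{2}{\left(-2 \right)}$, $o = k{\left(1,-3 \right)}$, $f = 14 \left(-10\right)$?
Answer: $0$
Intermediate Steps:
$f = -140$
$z{\left(S \right)} = \frac{3}{S}$ ($z{\left(S \right)} = \frac{6 \frac{1}{S}}{2} = \frac{3}{S}$)
$k{\left(H,R \right)} = 9$ ($k{\left(H,R \right)} = 3 + 6 = 9$)
$o = 9$
$j = \frac{9}{4}$ ($j = \left(\frac{3}{-2}\right)^{2} = \left(3 \left(- \frac{1}{2}\right)\right)^{2} = \left(- \frac{3}{2}\right)^{2} = \frac{9}{4} \approx 2.25$)
$E{\left(c \right)} = \frac{9}{c}$
$E{\left(j \right)} + \left(\left(2 + 134\right) + f\right) = \frac{9}{\frac{9}{4}} + \left(\left(2 + 134\right) - 140\right) = 9 \cdot \frac{4}{9} + \left(136 - 140\right) = 4 - 4 = 0$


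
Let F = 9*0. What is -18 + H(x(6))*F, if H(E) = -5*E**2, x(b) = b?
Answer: -18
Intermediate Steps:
F = 0
-18 + H(x(6))*F = -18 - 5*6**2*0 = -18 - 5*36*0 = -18 - 180*0 = -18 + 0 = -18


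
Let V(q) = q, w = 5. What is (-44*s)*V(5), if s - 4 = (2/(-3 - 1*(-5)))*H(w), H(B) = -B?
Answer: 220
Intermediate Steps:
s = -1 (s = 4 + (2/(-3 - 1*(-5)))*(-1*5) = 4 + (2/(-3 + 5))*(-5) = 4 + (2/2)*(-5) = 4 + (2*(½))*(-5) = 4 + 1*(-5) = 4 - 5 = -1)
(-44*s)*V(5) = -44*(-1)*5 = 44*5 = 220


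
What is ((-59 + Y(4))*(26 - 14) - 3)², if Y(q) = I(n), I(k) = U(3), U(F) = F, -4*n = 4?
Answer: 455625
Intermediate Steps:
n = -1 (n = -¼*4 = -1)
I(k) = 3
Y(q) = 3
((-59 + Y(4))*(26 - 14) - 3)² = ((-59 + 3)*(26 - 14) - 3)² = (-56*12 - 3)² = (-672 - 3)² = (-675)² = 455625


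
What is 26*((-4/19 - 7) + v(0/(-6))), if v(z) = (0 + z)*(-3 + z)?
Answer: -3562/19 ≈ -187.47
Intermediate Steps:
v(z) = z*(-3 + z)
26*((-4/19 - 7) + v(0/(-6))) = 26*((-4/19 - 7) + (0/(-6))*(-3 + 0/(-6))) = 26*((-4*1/19 - 7) + (0*(-1/6))*(-3 + 0*(-1/6))) = 26*((-4/19 - 7) + 0*(-3 + 0)) = 26*(-137/19 + 0*(-3)) = 26*(-137/19 + 0) = 26*(-137/19) = -3562/19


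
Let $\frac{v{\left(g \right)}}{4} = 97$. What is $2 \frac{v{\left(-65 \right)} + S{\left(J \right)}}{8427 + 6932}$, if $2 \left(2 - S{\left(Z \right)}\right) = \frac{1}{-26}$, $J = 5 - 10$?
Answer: $\frac{20281}{399334} \approx 0.050787$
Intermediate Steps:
$v{\left(g \right)} = 388$ ($v{\left(g \right)} = 4 \cdot 97 = 388$)
$J = -5$ ($J = 5 - 10 = -5$)
$S{\left(Z \right)} = \frac{105}{52}$ ($S{\left(Z \right)} = 2 - \frac{1}{2 \left(-26\right)} = 2 - - \frac{1}{52} = 2 + \frac{1}{52} = \frac{105}{52}$)
$2 \frac{v{\left(-65 \right)} + S{\left(J \right)}}{8427 + 6932} = 2 \frac{388 + \frac{105}{52}}{8427 + 6932} = 2 \frac{20281}{52 \cdot 15359} = 2 \cdot \frac{20281}{52} \cdot \frac{1}{15359} = 2 \cdot \frac{20281}{798668} = \frac{20281}{399334}$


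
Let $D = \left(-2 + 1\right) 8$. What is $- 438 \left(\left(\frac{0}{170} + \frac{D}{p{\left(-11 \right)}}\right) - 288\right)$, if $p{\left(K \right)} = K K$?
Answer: $\frac{15266928}{121} \approx 1.2617 \cdot 10^{5}$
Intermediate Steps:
$p{\left(K \right)} = K^{2}$
$D = -8$ ($D = \left(-1\right) 8 = -8$)
$- 438 \left(\left(\frac{0}{170} + \frac{D}{p{\left(-11 \right)}}\right) - 288\right) = - 438 \left(\left(\frac{0}{170} - \frac{8}{\left(-11\right)^{2}}\right) - 288\right) = - 438 \left(\left(0 \cdot \frac{1}{170} - \frac{8}{121}\right) - 288\right) = - 438 \left(\left(0 - \frac{8}{121}\right) - 288\right) = - 438 \left(- \frac{8}{121} - 288\right) = \left(-438\right) \left(- \frac{34856}{121}\right) = \frac{15266928}{121}$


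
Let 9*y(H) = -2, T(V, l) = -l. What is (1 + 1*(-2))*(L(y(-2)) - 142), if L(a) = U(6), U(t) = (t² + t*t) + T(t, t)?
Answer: 76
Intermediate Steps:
y(H) = -2/9 (y(H) = (⅑)*(-2) = -2/9)
U(t) = -t + 2*t² (U(t) = (t² + t*t) - t = (t² + t²) - t = 2*t² - t = -t + 2*t²)
L(a) = 66 (L(a) = 6*(-1 + 2*6) = 6*(-1 + 12) = 6*11 = 66)
(1 + 1*(-2))*(L(y(-2)) - 142) = (1 + 1*(-2))*(66 - 142) = (1 - 2)*(-76) = -1*(-76) = 76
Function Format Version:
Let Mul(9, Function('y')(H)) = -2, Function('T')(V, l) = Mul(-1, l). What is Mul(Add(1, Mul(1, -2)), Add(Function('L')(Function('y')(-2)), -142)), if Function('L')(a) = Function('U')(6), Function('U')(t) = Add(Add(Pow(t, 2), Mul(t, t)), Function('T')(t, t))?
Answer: 76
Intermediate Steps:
Function('y')(H) = Rational(-2, 9) (Function('y')(H) = Mul(Rational(1, 9), -2) = Rational(-2, 9))
Function('U')(t) = Add(Mul(-1, t), Mul(2, Pow(t, 2))) (Function('U')(t) = Add(Add(Pow(t, 2), Mul(t, t)), Mul(-1, t)) = Add(Add(Pow(t, 2), Pow(t, 2)), Mul(-1, t)) = Add(Mul(2, Pow(t, 2)), Mul(-1, t)) = Add(Mul(-1, t), Mul(2, Pow(t, 2))))
Function('L')(a) = 66 (Function('L')(a) = Mul(6, Add(-1, Mul(2, 6))) = Mul(6, Add(-1, 12)) = Mul(6, 11) = 66)
Mul(Add(1, Mul(1, -2)), Add(Function('L')(Function('y')(-2)), -142)) = Mul(Add(1, Mul(1, -2)), Add(66, -142)) = Mul(Add(1, -2), -76) = Mul(-1, -76) = 76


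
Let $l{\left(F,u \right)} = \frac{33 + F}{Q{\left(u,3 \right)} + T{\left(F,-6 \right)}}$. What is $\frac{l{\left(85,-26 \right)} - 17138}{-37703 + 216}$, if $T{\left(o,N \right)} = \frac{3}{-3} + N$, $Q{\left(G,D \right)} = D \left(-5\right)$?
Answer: $\frac{188577}{412357} \approx 0.45731$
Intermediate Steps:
$Q{\left(G,D \right)} = - 5 D$
$T{\left(o,N \right)} = -1 + N$ ($T{\left(o,N \right)} = 3 \left(- \frac{1}{3}\right) + N = -1 + N$)
$l{\left(F,u \right)} = - \frac{3}{2} - \frac{F}{22}$ ($l{\left(F,u \right)} = \frac{33 + F}{\left(-5\right) 3 - 7} = \frac{33 + F}{-15 - 7} = \frac{33 + F}{-22} = \left(33 + F\right) \left(- \frac{1}{22}\right) = - \frac{3}{2} - \frac{F}{22}$)
$\frac{l{\left(85,-26 \right)} - 17138}{-37703 + 216} = \frac{\left(- \frac{3}{2} - \frac{85}{22}\right) - 17138}{-37703 + 216} = \frac{\left(- \frac{3}{2} - \frac{85}{22}\right) - 17138}{-37487} = \left(- \frac{59}{11} - 17138\right) \left(- \frac{1}{37487}\right) = \left(- \frac{188577}{11}\right) \left(- \frac{1}{37487}\right) = \frac{188577}{412357}$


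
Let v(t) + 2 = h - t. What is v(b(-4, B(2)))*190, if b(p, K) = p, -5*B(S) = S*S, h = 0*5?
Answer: 380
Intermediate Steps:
h = 0
B(S) = -S²/5 (B(S) = -S*S/5 = -S²/5)
v(t) = -2 - t (v(t) = -2 + (0 - t) = -2 - t)
v(b(-4, B(2)))*190 = (-2 - 1*(-4))*190 = (-2 + 4)*190 = 2*190 = 380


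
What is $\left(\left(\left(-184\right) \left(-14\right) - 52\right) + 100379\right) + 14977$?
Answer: $117880$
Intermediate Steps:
$\left(\left(\left(-184\right) \left(-14\right) - 52\right) + 100379\right) + 14977 = \left(\left(2576 - 52\right) + 100379\right) + 14977 = \left(2524 + 100379\right) + 14977 = 102903 + 14977 = 117880$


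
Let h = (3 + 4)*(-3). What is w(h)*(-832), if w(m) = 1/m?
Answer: 832/21 ≈ 39.619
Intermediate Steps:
h = -21 (h = 7*(-3) = -21)
w(h)*(-832) = -832/(-21) = -1/21*(-832) = 832/21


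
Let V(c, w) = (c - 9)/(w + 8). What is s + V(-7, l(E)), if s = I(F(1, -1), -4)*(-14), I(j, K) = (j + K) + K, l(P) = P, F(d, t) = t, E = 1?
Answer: 1118/9 ≈ 124.22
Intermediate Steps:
I(j, K) = j + 2*K (I(j, K) = (K + j) + K = j + 2*K)
V(c, w) = (-9 + c)/(8 + w)
s = 126 (s = (-1 + 2*(-4))*(-14) = (-1 - 8)*(-14) = -9*(-14) = 126)
s + V(-7, l(E)) = 126 + (-9 - 7)/(8 + 1) = 126 - 16/9 = 1118/9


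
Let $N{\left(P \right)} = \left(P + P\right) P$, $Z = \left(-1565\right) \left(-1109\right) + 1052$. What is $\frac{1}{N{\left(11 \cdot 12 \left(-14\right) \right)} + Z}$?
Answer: $\frac{1}{8566845} \approx 1.1673 \cdot 10^{-7}$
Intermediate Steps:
$Z = 1736637$ ($Z = 1735585 + 1052 = 1736637$)
$N{\left(P \right)} = 2 P^{2}$ ($N{\left(P \right)} = 2 P P = 2 P^{2}$)
$\frac{1}{N{\left(11 \cdot 12 \left(-14\right) \right)} + Z} = \frac{1}{2 \left(11 \cdot 12 \left(-14\right)\right)^{2} + 1736637} = \frac{1}{2 \left(132 \left(-14\right)\right)^{2} + 1736637} = \frac{1}{2 \left(-1848\right)^{2} + 1736637} = \frac{1}{2 \cdot 3415104 + 1736637} = \frac{1}{6830208 + 1736637} = \frac{1}{8566845}$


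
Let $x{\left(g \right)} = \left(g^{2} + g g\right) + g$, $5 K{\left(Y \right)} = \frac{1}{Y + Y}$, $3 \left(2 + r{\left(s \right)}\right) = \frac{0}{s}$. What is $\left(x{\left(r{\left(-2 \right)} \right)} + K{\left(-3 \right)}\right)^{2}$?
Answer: $\frac{32041}{900} \approx 35.601$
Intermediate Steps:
$r{\left(s \right)} = -2$ ($r{\left(s \right)} = -2 + \frac{0 \frac{1}{s}}{3} = -2 + \frac{1}{3} \cdot 0 = -2 + 0 = -2$)
$K{\left(Y \right)} = \frac{1}{10 Y}$ ($K{\left(Y \right)} = \frac{1}{5 \left(Y + Y\right)} = \frac{1}{5 \cdot 2 Y} = \frac{\frac{1}{2} \frac{1}{Y}}{5} = \frac{1}{10 Y}$)
$x{\left(g \right)} = g + 2 g^{2}$ ($x{\left(g \right)} = \left(g^{2} + g^{2}\right) + g = 2 g^{2} + g = g + 2 g^{2}$)
$\left(x{\left(r{\left(-2 \right)} \right)} + K{\left(-3 \right)}\right)^{2} = \left(- 2 \left(1 + 2 \left(-2\right)\right) + \frac{1}{10 \left(-3\right)}\right)^{2} = \left(- 2 \left(1 - 4\right) + \frac{1}{10} \left(- \frac{1}{3}\right)\right)^{2} = \left(\left(-2\right) \left(-3\right) - \frac{1}{30}\right)^{2} = \left(6 - \frac{1}{30}\right)^{2} = \left(\frac{179}{30}\right)^{2} = \frac{32041}{900}$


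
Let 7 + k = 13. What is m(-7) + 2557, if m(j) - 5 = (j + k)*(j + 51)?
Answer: 2518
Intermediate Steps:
k = 6 (k = -7 + 13 = 6)
m(j) = 5 + (6 + j)*(51 + j) (m(j) = 5 + (j + 6)*(j + 51) = 5 + (6 + j)*(51 + j))
m(-7) + 2557 = (311 + (-7)² + 57*(-7)) + 2557 = (311 + 49 - 399) + 2557 = -39 + 2557 = 2518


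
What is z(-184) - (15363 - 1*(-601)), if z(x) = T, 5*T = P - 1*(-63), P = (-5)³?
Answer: -79882/5 ≈ -15976.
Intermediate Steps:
P = -125
T = -62/5 (T = (-125 - 1*(-63))/5 = (-125 + 63)/5 = (⅕)*(-62) = -62/5 ≈ -12.400)
z(x) = -62/5
z(-184) - (15363 - 1*(-601)) = -62/5 - (15363 - 1*(-601)) = -62/5 - (15363 + 601) = -62/5 - 1*15964 = -62/5 - 15964 = -79882/5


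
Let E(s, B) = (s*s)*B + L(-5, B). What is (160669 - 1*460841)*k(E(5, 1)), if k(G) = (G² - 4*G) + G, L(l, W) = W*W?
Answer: -179502856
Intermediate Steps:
L(l, W) = W²
E(s, B) = B² + B*s² (E(s, B) = (s*s)*B + B² = s²*B + B² = B*s² + B² = B² + B*s²)
k(G) = G² - 3*G
(160669 - 1*460841)*k(E(5, 1)) = (160669 - 1*460841)*((1*(1 + 5²))*(-3 + 1*(1 + 5²))) = (160669 - 460841)*((1*(1 + 25))*(-3 + 1*(1 + 25))) = -300172*1*26*(-3 + 1*26) = -7804472*(-3 + 26) = -7804472*23 = -300172*598 = -179502856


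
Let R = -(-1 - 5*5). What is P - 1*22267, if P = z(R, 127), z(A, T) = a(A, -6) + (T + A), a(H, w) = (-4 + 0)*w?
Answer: -22090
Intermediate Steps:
R = 26 (R = -(-1 - 25) = -1*(-26) = 26)
a(H, w) = -4*w
z(A, T) = 24 + A + T (z(A, T) = -4*(-6) + (T + A) = 24 + (A + T) = 24 + A + T)
P = 177 (P = 24 + 26 + 127 = 177)
P - 1*22267 = 177 - 1*22267 = 177 - 22267 = -22090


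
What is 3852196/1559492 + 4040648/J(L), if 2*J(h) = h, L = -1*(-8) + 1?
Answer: 3150687782849/3508857 ≈ 8.9792e+5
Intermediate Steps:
L = 9 (L = 8 + 1 = 9)
J(h) = h/2
3852196/1559492 + 4040648/J(L) = 3852196/1559492 + 4040648/(((1/2)*9)) = 3852196*(1/1559492) + 4040648/(9/2) = 963049/389873 + 4040648*(2/9) = 963049/389873 + 8081296/9 = 3150687782849/3508857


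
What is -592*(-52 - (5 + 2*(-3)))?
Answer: 30192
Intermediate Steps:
-592*(-52 - (5 + 2*(-3))) = -592*(-52 - (5 - 6)) = -592*(-52 - 1*(-1)) = -592*(-52 + 1) = -592*(-51) = 30192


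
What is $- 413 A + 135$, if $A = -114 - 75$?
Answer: $78192$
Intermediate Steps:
$A = -189$
$- 413 A + 135 = \left(-413\right) \left(-189\right) + 135 = 78057 + 135 = 78192$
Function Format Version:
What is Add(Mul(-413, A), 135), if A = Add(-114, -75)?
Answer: 78192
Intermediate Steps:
A = -189
Add(Mul(-413, A), 135) = Add(Mul(-413, -189), 135) = Add(78057, 135) = 78192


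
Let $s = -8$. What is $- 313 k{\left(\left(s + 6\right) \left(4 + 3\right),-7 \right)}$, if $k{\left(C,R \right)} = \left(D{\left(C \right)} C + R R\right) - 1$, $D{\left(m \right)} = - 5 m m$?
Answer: $-4309384$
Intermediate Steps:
$D{\left(m \right)} = - 5 m^{2}$
$k{\left(C,R \right)} = -1 + R^{2} - 5 C^{3}$ ($k{\left(C,R \right)} = \left(- 5 C^{2} C + R R\right) - 1 = \left(- 5 C^{3} + R^{2}\right) - 1 = \left(R^{2} - 5 C^{3}\right) - 1 = -1 + R^{2} - 5 C^{3}$)
$- 313 k{\left(\left(s + 6\right) \left(4 + 3\right),-7 \right)} = - 313 \left(-1 + \left(-7\right)^{2} - 5 \left(\left(-8 + 6\right) \left(4 + 3\right)\right)^{3}\right) = - 313 \left(-1 + 49 - 5 \left(\left(-2\right) 7\right)^{3}\right) = - 313 \left(-1 + 49 - 5 \left(-14\right)^{3}\right) = - 313 \left(-1 + 49 - -13720\right) = - 313 \left(-1 + 49 + 13720\right) = \left(-313\right) 13768 = -4309384$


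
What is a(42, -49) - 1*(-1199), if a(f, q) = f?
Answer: 1241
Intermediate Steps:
a(42, -49) - 1*(-1199) = 42 - 1*(-1199) = 42 + 1199 = 1241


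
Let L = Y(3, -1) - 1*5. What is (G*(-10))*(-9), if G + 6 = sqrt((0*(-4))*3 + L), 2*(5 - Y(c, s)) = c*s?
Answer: -540 + 45*sqrt(6) ≈ -429.77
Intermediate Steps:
Y(c, s) = 5 - c*s/2
L = 3/2 (L = (5 - 1/2*3*(-1)) - 1*5 = (5 + 3/2) - 5 = 13/2 - 5 = 3/2 ≈ 1.5000)
G = -6 + sqrt(6)/2 (G = -6 + sqrt((0*(-4))*3 + 3/2) = -6 + sqrt(0*3 + 3/2) = -6 + sqrt(0 + 3/2) = -6 + sqrt(3/2) = -6 + sqrt(6)/2 ≈ -4.7753)
(G*(-10))*(-9) = ((-6 + sqrt(6)/2)*(-10))*(-9) = (60 - 5*sqrt(6))*(-9) = -540 + 45*sqrt(6)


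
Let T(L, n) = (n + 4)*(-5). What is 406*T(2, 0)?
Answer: -8120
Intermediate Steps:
T(L, n) = -20 - 5*n (T(L, n) = (4 + n)*(-5) = -20 - 5*n)
406*T(2, 0) = 406*(-20 - 5*0) = 406*(-20 + 0) = 406*(-20) = -8120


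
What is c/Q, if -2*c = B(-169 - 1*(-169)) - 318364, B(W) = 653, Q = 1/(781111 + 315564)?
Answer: 348425710925/2 ≈ 1.7421e+11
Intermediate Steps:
Q = 1/1096675 ≈ 9.1185e-7
c = 317711/2 (c = -(653 - 318364)/2 = -½*(-317711) = 317711/2 ≈ 1.5886e+5)
c/Q = 317711/(2*(1/1096675)) = (317711/2)*1096675 = 348425710925/2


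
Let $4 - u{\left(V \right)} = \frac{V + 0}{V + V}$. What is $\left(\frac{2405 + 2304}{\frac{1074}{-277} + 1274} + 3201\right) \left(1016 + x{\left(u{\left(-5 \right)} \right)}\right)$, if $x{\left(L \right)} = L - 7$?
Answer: $\frac{2283173359425}{703648} \approx 3.2448 \cdot 10^{6}$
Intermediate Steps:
$u{\left(V \right)} = \frac{7}{2}$ ($u{\left(V \right)} = 4 - \frac{V + 0}{V + V} = 4 - \frac{V}{2 V} = 4 - V \frac{1}{2 V} = 4 - \frac{1}{2} = \frac{7}{2}$)
$x{\left(L \right)} = -7 + L$ ($x{\left(L \right)} = L + \left(-17 + 10\right) = L - 7 = -7 + L$)
$\left(\frac{2405 + 2304}{\frac{1074}{-277} + 1274} + 3201\right) \left(1016 + x{\left(u{\left(-5 \right)} \right)}\right) = \left(\frac{2405 + 2304}{\frac{1074}{-277} + 1274} + 3201\right) \left(1016 + \left(-7 + \frac{7}{2}\right)\right) = \left(\frac{4709}{1074 \left(- \frac{1}{277}\right) + 1274} + 3201\right) \left(1016 - \frac{7}{2}\right) = \left(\frac{4709}{- \frac{1074}{277} + 1274} + 3201\right) \frac{2025}{2} = \left(\frac{4709}{\frac{351824}{277}} + 3201\right) \frac{2025}{2} = \left(4709 \cdot \frac{277}{351824} + 3201\right) \frac{2025}{2} = \left(\frac{1304393}{351824} + 3201\right) \frac{2025}{2} = \frac{1127493017}{351824} \cdot \frac{2025}{2} = \frac{2283173359425}{703648}$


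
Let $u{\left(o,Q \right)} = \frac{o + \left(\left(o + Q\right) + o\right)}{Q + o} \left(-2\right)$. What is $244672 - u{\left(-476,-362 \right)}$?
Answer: $\frac{102519358}{419} \approx 2.4468 \cdot 10^{5}$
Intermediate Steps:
$u{\left(o,Q \right)} = - \frac{2 \left(Q + 3 o\right)}{Q + o}$ ($u{\left(o,Q \right)} = \frac{o + \left(\left(Q + o\right) + o\right)}{Q + o} \left(-2\right) = \frac{o + \left(Q + 2 o\right)}{Q + o} \left(-2\right) = \frac{Q + 3 o}{Q + o} \left(-2\right) = - \frac{2 \left(Q + 3 o\right)}{Q + o}$)
$244672 - u{\left(-476,-362 \right)} = 244672 - \frac{2 \left(\left(-1\right) \left(-362\right) - -1428\right)}{-362 - 476} = 244672 - \frac{2 \left(362 + 1428\right)}{-838} = 244672 - 2 \left(- \frac{1}{838}\right) 1790 = 244672 - - \frac{1790}{419} = 244672 + \frac{1790}{419} = \frac{102519358}{419}$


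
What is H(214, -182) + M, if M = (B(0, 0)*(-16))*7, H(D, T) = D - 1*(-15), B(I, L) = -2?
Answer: 453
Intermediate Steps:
H(D, T) = 15 + D (H(D, T) = D + 15 = 15 + D)
M = 224 (M = -2*(-16)*7 = 32*7 = 224)
H(214, -182) + M = (15 + 214) + 224 = 229 + 224 = 453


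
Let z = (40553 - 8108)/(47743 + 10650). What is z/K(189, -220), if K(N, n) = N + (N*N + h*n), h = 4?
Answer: 6489/409101358 ≈ 1.5862e-5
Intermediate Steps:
z = 32445/58393 ≈ 0.55563
K(N, n) = N + N**2 + 4*n (K(N, n) = N + (N*N + 4*n) = N + (N**2 + 4*n) = N + N**2 + 4*n)
z/K(189, -220) = 32445/(58393*(189 + 189**2 + 4*(-220))) = 32445/(58393*(189 + 35721 - 880)) = (32445/58393)/35030 = (32445/58393)*(1/35030) = 6489/409101358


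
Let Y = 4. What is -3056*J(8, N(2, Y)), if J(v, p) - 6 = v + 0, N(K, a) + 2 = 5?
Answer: -42784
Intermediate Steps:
N(K, a) = 3 (N(K, a) = -2 + 5 = 3)
J(v, p) = 6 + v (J(v, p) = 6 + (v + 0) = 6 + v)
-3056*J(8, N(2, Y)) = -3056*(6 + 8) = -3056*14 = -42784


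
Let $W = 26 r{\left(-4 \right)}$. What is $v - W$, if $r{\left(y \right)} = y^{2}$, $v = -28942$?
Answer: $-29358$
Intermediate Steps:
$W = 416$ ($W = 26 \left(-4\right)^{2} = 26 \cdot 16 = 416$)
$v - W = -28942 - 416 = -29358$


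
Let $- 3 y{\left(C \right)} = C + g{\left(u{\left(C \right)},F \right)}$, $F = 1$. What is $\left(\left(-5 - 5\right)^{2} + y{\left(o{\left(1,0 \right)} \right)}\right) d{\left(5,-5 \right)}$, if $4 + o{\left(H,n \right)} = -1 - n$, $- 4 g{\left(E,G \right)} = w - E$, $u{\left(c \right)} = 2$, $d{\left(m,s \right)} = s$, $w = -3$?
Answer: $- \frac{2025}{4} \approx -506.25$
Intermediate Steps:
$g{\left(E,G \right)} = \frac{3}{4} + \frac{E}{4}$ ($g{\left(E,G \right)} = - \frac{-3 - E}{4} = \frac{3}{4} + \frac{E}{4}$)
$o{\left(H,n \right)} = -5 - n$ ($o{\left(H,n \right)} = -4 - \left(1 + n\right) = -5 - n$)
$y{\left(C \right)} = - \frac{5}{12} - \frac{C}{3}$ ($y{\left(C \right)} = - \frac{C + \left(\frac{3}{4} + \frac{1}{4} \cdot 2\right)}{3} = - \frac{C + \left(\frac{3}{4} + \frac{1}{2}\right)}{3} = - \frac{C + \frac{5}{4}}{3} = - \frac{\frac{5}{4} + C}{3} = - \frac{5}{12} - \frac{C}{3}$)
$\left(\left(-5 - 5\right)^{2} + y{\left(o{\left(1,0 \right)} \right)}\right) d{\left(5,-5 \right)} = \left(\left(-5 - 5\right)^{2} - \left(\frac{5}{12} + \frac{-5 - 0}{3}\right)\right) \left(-5\right) = \left(\left(-10\right)^{2} - \left(\frac{5}{12} + \frac{-5 + 0}{3}\right)\right) \left(-5\right) = \left(100 - - \frac{5}{4}\right) \left(-5\right) = \left(100 + \left(- \frac{5}{12} + \frac{5}{3}\right)\right) \left(-5\right) = \left(100 + \frac{5}{4}\right) \left(-5\right) = \frac{405}{4} \left(-5\right) = - \frac{2025}{4}$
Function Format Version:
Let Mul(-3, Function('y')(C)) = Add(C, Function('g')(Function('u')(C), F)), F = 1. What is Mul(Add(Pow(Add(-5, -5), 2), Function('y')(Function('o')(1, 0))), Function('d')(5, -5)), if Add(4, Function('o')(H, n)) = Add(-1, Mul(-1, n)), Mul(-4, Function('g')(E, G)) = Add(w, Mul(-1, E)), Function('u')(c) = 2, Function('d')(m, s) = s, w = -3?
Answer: Rational(-2025, 4) ≈ -506.25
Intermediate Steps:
Function('g')(E, G) = Add(Rational(3, 4), Mul(Rational(1, 4), E)) (Function('g')(E, G) = Mul(Rational(-1, 4), Add(-3, Mul(-1, E))) = Add(Rational(3, 4), Mul(Rational(1, 4), E)))
Function('o')(H, n) = Add(-5, Mul(-1, n)) (Function('o')(H, n) = Add(-4, Add(-1, Mul(-1, n))) = Add(-5, Mul(-1, n)))
Function('y')(C) = Add(Rational(-5, 12), Mul(Rational(-1, 3), C)) (Function('y')(C) = Mul(Rational(-1, 3), Add(C, Add(Rational(3, 4), Mul(Rational(1, 4), 2)))) = Mul(Rational(-1, 3), Add(C, Add(Rational(3, 4), Rational(1, 2)))) = Mul(Rational(-1, 3), Add(C, Rational(5, 4))) = Mul(Rational(-1, 3), Add(Rational(5, 4), C)) = Add(Rational(-5, 12), Mul(Rational(-1, 3), C)))
Mul(Add(Pow(Add(-5, -5), 2), Function('y')(Function('o')(1, 0))), Function('d')(5, -5)) = Mul(Add(Pow(Add(-5, -5), 2), Add(Rational(-5, 12), Mul(Rational(-1, 3), Add(-5, Mul(-1, 0))))), -5) = Mul(Add(Pow(-10, 2), Add(Rational(-5, 12), Mul(Rational(-1, 3), Add(-5, 0)))), -5) = Mul(Add(100, Add(Rational(-5, 12), Mul(Rational(-1, 3), -5))), -5) = Mul(Add(100, Add(Rational(-5, 12), Rational(5, 3))), -5) = Mul(Add(100, Rational(5, 4)), -5) = Mul(Rational(405, 4), -5) = Rational(-2025, 4)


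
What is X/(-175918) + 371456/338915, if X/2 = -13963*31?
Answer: 179373272799/29810624485 ≈ 6.0171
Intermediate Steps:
X = -865706 (X = 2*(-13963*31) = 2*(-432853) = -865706)
X/(-175918) + 371456/338915 = -865706/(-175918) + 371456/338915 = -865706*(-1/175918) + 371456*(1/338915) = 432853/87959 + 371456/338915 = 179373272799/29810624485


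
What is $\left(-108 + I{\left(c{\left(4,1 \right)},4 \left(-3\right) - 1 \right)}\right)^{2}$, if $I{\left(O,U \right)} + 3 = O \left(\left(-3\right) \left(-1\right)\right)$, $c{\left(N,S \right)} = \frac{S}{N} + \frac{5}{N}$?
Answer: $\frac{45369}{4} \approx 11342.0$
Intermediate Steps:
$c{\left(N,S \right)} = \frac{5}{N} + \frac{S}{N}$
$I{\left(O,U \right)} = -3 + 3 O$ ($I{\left(O,U \right)} = -3 + O \left(\left(-3\right) \left(-1\right)\right) = -3 + O 3 = -3 + 3 O$)
$\left(-108 + I{\left(c{\left(4,1 \right)},4 \left(-3\right) - 1 \right)}\right)^{2} = \left(-108 - \left(3 - 3 \frac{5 + 1}{4}\right)\right)^{2} = \left(-108 - \left(3 - 3 \cdot \frac{1}{4} \cdot 6\right)\right)^{2} = \left(-108 + \left(-3 + 3 \cdot \frac{3}{2}\right)\right)^{2} = \left(-108 + \left(-3 + \frac{9}{2}\right)\right)^{2} = \left(-108 + \frac{3}{2}\right)^{2} = \left(- \frac{213}{2}\right)^{2} = \frac{45369}{4}$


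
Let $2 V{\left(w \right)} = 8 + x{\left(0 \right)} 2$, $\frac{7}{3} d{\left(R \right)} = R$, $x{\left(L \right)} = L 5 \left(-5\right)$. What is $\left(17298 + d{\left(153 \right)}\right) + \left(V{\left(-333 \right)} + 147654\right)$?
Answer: $\frac{1155151}{7} \approx 1.6502 \cdot 10^{5}$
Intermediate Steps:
$x{\left(L \right)} = - 25 L$ ($x{\left(L \right)} = 5 L \left(-5\right) = - 25 L$)
$d{\left(R \right)} = \frac{3 R}{7}$
$V{\left(w \right)} = 4$ ($V{\left(w \right)} = \frac{8 + \left(-25\right) 0 \cdot 2}{2} = \frac{8 + 0 \cdot 2}{2} = \frac{8 + 0}{2} = \frac{1}{2} \cdot 8 = 4$)
$\left(17298 + d{\left(153 \right)}\right) + \left(V{\left(-333 \right)} + 147654\right) = \left(17298 + \frac{3}{7} \cdot 153\right) + \left(4 + 147654\right) = \left(17298 + \frac{459}{7}\right) + 147658 = \frac{121545}{7} + 147658 = \frac{1155151}{7}$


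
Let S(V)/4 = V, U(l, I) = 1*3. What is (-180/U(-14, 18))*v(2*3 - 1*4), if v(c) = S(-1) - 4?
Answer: 480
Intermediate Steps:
U(l, I) = 3
S(V) = 4*V
v(c) = -8 (v(c) = 4*(-1) - 4 = -4 - 4 = -8)
(-180/U(-14, 18))*v(2*3 - 1*4) = -180/3*(-8) = -180*⅓*(-8) = -60*(-8) = 480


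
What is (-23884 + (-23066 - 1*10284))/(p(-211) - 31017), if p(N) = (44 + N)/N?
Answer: 6038187/3272210 ≈ 1.8453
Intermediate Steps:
p(N) = (44 + N)/N
(-23884 + (-23066 - 1*10284))/(p(-211) - 31017) = (-23884 + (-23066 - 1*10284))/((44 - 211)/(-211) - 31017) = (-23884 + (-23066 - 10284))/(-1/211*(-167) - 31017) = (-23884 - 33350)/(167/211 - 31017) = -57234/(-6544420/211) = -57234*(-211/6544420) = 6038187/3272210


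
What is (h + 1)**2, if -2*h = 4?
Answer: 1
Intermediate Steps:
h = -2 (h = -1/2*4 = -2)
(h + 1)**2 = (-2 + 1)**2 = (-1)**2 = 1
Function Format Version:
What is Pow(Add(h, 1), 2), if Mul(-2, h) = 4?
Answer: 1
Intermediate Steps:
h = -2 (h = Mul(Rational(-1, 2), 4) = -2)
Pow(Add(h, 1), 2) = Pow(Add(-2, 1), 2) = Pow(-1, 2) = 1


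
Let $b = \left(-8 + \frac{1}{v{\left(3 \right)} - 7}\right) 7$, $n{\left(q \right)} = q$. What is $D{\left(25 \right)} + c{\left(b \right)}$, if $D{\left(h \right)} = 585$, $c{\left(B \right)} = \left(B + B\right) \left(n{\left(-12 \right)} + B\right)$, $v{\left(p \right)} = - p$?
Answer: $\frac{418779}{50} \approx 8375.6$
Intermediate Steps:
$b = - \frac{567}{10}$ ($b = \left(-8 + \frac{1}{\left(-1\right) 3 - 7}\right) 7 = \left(-8 + \frac{1}{-3 - 7}\right) 7 = \left(-8 + \frac{1}{-10}\right) 7 = \left(-8 - \frac{1}{10}\right) 7 = \left(- \frac{81}{10}\right) 7 = - \frac{567}{10} \approx -56.7$)
$c{\left(B \right)} = 2 B \left(-12 + B\right)$ ($c{\left(B \right)} = \left(B + B\right) \left(-12 + B\right) = 2 B \left(-12 + B\right)$)
$D{\left(25 \right)} + c{\left(b \right)} = 585 + 2 \left(- \frac{567}{10}\right) \left(-12 - \frac{567}{10}\right) = 585 + 2 \left(- \frac{567}{10}\right) \left(- \frac{687}{10}\right) = 585 + \frac{389529}{50} = \frac{418779}{50}$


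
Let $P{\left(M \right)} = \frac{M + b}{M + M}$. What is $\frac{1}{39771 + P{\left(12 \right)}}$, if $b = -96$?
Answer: $\frac{2}{79535} \approx 2.5146 \cdot 10^{-5}$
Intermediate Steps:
$P{\left(M \right)} = \frac{-96 + M}{2 M}$ ($P{\left(M \right)} = \frac{M - 96}{M + M} = \frac{-96 + M}{2 M}$)
$\frac{1}{39771 + P{\left(12 \right)}} = \frac{1}{39771 + \frac{-96 + 12}{2 \cdot 12}} = \frac{1}{39771 + \frac{1}{2} \cdot \frac{1}{12} \left(-84\right)} = \frac{1}{39771 - \frac{7}{2}} = \frac{1}{\frac{79535}{2}} = \frac{2}{79535}$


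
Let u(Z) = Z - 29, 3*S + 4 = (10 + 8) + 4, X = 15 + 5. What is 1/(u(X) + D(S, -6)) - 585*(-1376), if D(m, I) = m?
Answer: 2414879/3 ≈ 8.0496e+5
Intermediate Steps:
X = 20
S = 6 (S = -4/3 + ((10 + 8) + 4)/3 = -4/3 + (18 + 4)/3 = -4/3 + (⅓)*22 = -4/3 + 22/3 = 6)
u(Z) = -29 + Z
1/(u(X) + D(S, -6)) - 585*(-1376) = 1/((-29 + 20) + 6) - 585*(-1376) = 1/(-9 + 6) + 804960 = 1/(-3) + 804960 = -⅓ + 804960 = 2414879/3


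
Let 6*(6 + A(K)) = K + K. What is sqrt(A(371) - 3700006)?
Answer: I*sqrt(33298995)/3 ≈ 1923.5*I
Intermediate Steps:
A(K) = -6 + K/3 (A(K) = -6 + (K + K)/6 = -6 + (2*K)/6 = -6 + K/3)
sqrt(A(371) - 3700006) = sqrt((-6 + (1/3)*371) - 3700006) = sqrt((-6 + 371/3) - 3700006) = sqrt(353/3 - 3700006) = sqrt(-11099665/3) = I*sqrt(33298995)/3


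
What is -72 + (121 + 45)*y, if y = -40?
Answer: -6712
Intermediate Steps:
-72 + (121 + 45)*y = -72 + (121 + 45)*(-40) = -72 + 166*(-40) = -72 - 6640 = -6712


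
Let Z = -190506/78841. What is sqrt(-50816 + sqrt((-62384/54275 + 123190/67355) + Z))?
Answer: sqrt(-137837685639682499540644265600 + 3293925282830*I*sqrt(1177742056822111614194114))/1646962641415 ≈ 0.0029231 + 225.42*I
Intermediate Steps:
Z = -190506/78841 (Z = -190506*1/78841 = -190506/78841 ≈ -2.4163)
sqrt(-50816 + sqrt((-62384/54275 + 123190/67355) + Z)) = sqrt(-50816 + sqrt((-62384/54275 + 123190/67355) - 190506/78841)) = sqrt(-50816 + sqrt((-62384*1/54275 + 123190*(1/67355)) - 190506/78841)) = sqrt(-50816 + sqrt((-62384/54275 + 24638/13471) - 190506/78841)) = sqrt(-50816 + sqrt(496852586/731138525 - 190506/78841)) = sqrt(-50816 + sqrt(-100113921110824/57643692449525)) = sqrt(-50816 + 2*I*sqrt(1177742056822111614194114)/1646962641415)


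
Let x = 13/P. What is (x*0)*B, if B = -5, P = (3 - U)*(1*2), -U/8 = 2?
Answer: 0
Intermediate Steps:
U = -16 (U = -8*2 = -16)
P = 38 (P = (3 - 1*(-16))*(1*2) = (3 + 16)*2 = 19*2 = 38)
x = 13/38 ≈ 0.34211
(x*0)*B = ((13/38)*0)*(-5) = 0*(-5) = 0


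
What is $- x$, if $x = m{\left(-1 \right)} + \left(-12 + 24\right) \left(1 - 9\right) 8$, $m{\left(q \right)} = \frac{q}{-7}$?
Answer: $\frac{5375}{7} \approx 767.86$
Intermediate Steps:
$m{\left(q \right)} = - \frac{q}{7}$ ($m{\left(q \right)} = q \left(- \frac{1}{7}\right) = - \frac{q}{7}$)
$x = - \frac{5375}{7}$ ($x = \left(- \frac{1}{7}\right) \left(-1\right) + \left(-12 + 24\right) \left(1 - 9\right) 8 = \frac{1}{7} + 12 \left(-8\right) 8 = \frac{1}{7} - 768 = - \frac{5375}{7} \approx -767.86$)
$- x = \left(-1\right) \left(- \frac{5375}{7}\right) = \frac{5375}{7}$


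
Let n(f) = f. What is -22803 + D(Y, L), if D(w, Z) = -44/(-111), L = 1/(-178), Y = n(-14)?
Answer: -2531089/111 ≈ -22803.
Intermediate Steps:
Y = -14
L = -1/178 ≈ -0.0056180
D(w, Z) = 44/111 (D(w, Z) = -44*(-1/111) = 44/111)
-22803 + D(Y, L) = -22803 + 44/111 = -2531089/111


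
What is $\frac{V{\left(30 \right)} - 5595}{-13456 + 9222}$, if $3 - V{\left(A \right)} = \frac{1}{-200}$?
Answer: $\frac{1118399}{846800} \approx 1.3207$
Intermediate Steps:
$V{\left(A \right)} = \frac{601}{200}$ ($V{\left(A \right)} = 3 - \frac{1}{-200} = 3 - - \frac{1}{200} = 3 + \frac{1}{200} = \frac{601}{200}$)
$\frac{V{\left(30 \right)} - 5595}{-13456 + 9222} = \frac{\frac{601}{200} - 5595}{-13456 + 9222} = - \frac{1118399}{200 \left(-4234\right)} = \left(- \frac{1118399}{200}\right) \left(- \frac{1}{4234}\right) = \frac{1118399}{846800}$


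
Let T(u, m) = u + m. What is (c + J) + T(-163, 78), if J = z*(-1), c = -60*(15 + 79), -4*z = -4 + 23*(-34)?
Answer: -11843/2 ≈ -5921.5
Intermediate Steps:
T(u, m) = m + u
z = 393/2 (z = -(-4 + 23*(-34))/4 = -(-4 - 782)/4 = -1/4*(-786) = 393/2 ≈ 196.50)
c = -5640 (c = -60*94 = -5640)
J = -393/2 (J = (393/2)*(-1) = -393/2 ≈ -196.50)
(c + J) + T(-163, 78) = (-5640 - 393/2) + (78 - 163) = -11673/2 - 85 = -11843/2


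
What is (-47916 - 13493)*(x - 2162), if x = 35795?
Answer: -2065368897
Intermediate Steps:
(-47916 - 13493)*(x - 2162) = (-47916 - 13493)*(35795 - 2162) = -61409*33633 = -2065368897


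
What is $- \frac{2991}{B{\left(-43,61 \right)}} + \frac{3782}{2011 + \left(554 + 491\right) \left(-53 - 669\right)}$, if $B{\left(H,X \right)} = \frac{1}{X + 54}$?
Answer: $- \frac{258826443017}{752479} \approx -3.4397 \cdot 10^{5}$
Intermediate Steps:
$B{\left(H,X \right)} = \frac{1}{54 + X}$
$- \frac{2991}{B{\left(-43,61 \right)}} + \frac{3782}{2011 + \left(554 + 491\right) \left(-53 - 669\right)} = - \frac{2991}{\frac{1}{54 + 61}} + \frac{3782}{2011 + \left(554 + 491\right) \left(-53 - 669\right)} = - \frac{2991}{\frac{1}{115}} + \frac{3782}{2011 + 1045 \left(-722\right)} = - 2991 \frac{1}{\frac{1}{115}} + \frac{3782}{2011 - 754490} = \left(-2991\right) 115 + \frac{3782}{-752479} = -343965 + 3782 \left(- \frac{1}{752479}\right) = -343965 - \frac{3782}{752479} = - \frac{258826443017}{752479}$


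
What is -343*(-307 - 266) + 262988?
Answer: 459527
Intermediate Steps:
-343*(-307 - 266) + 262988 = -343*(-573) + 262988 = 196539 + 262988 = 459527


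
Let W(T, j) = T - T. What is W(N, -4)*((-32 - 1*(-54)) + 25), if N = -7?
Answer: 0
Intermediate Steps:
W(T, j) = 0
W(N, -4)*((-32 - 1*(-54)) + 25) = 0*((-32 - 1*(-54)) + 25) = 0*((-32 + 54) + 25) = 0*(22 + 25) = 0*47 = 0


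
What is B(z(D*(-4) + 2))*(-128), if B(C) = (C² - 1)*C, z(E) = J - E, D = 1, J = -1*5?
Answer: 3072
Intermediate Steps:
J = -5
z(E) = -5 - E
B(C) = C*(-1 + C²) (B(C) = (-1 + C²)*C = C*(-1 + C²))
B(z(D*(-4) + 2))*(-128) = ((-5 - (1*(-4) + 2))³ - (-5 - (1*(-4) + 2)))*(-128) = ((-5 - (-4 + 2))³ - (-5 - (-4 + 2)))*(-128) = ((-5 - 1*(-2))³ - (-5 - 1*(-2)))*(-128) = ((-5 + 2)³ - (-5 + 2))*(-128) = ((-3)³ - 1*(-3))*(-128) = (-27 + 3)*(-128) = -24*(-128) = 3072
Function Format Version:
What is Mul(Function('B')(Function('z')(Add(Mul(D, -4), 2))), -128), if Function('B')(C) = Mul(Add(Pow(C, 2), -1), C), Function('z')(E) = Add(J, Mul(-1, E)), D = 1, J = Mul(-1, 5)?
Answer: 3072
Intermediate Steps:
J = -5
Function('z')(E) = Add(-5, Mul(-1, E))
Function('B')(C) = Mul(C, Add(-1, Pow(C, 2))) (Function('B')(C) = Mul(Add(-1, Pow(C, 2)), C) = Mul(C, Add(-1, Pow(C, 2))))
Mul(Function('B')(Function('z')(Add(Mul(D, -4), 2))), -128) = Mul(Add(Pow(Add(-5, Mul(-1, Add(Mul(1, -4), 2))), 3), Mul(-1, Add(-5, Mul(-1, Add(Mul(1, -4), 2))))), -128) = Mul(Add(Pow(Add(-5, Mul(-1, Add(-4, 2))), 3), Mul(-1, Add(-5, Mul(-1, Add(-4, 2))))), -128) = Mul(Add(Pow(Add(-5, Mul(-1, -2)), 3), Mul(-1, Add(-5, Mul(-1, -2)))), -128) = Mul(Add(Pow(Add(-5, 2), 3), Mul(-1, Add(-5, 2))), -128) = Mul(Add(Pow(-3, 3), Mul(-1, -3)), -128) = Mul(Add(-27, 3), -128) = Mul(-24, -128) = 3072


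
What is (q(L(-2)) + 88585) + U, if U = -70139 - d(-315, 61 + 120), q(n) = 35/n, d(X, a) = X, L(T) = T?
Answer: 37487/2 ≈ 18744.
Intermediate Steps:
U = -69824 (U = -70139 - 1*(-315) = -70139 + 315 = -69824)
(q(L(-2)) + 88585) + U = (35/(-2) + 88585) - 69824 = (35*(-1/2) + 88585) - 69824 = (-35/2 + 88585) - 69824 = 177135/2 - 69824 = 37487/2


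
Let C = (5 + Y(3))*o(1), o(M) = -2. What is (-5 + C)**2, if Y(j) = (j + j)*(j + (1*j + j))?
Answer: 15129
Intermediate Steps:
Y(j) = 6*j**2 (Y(j) = (2*j)*(j + (j + j)) = (2*j)*(j + 2*j) = (2*j)*(3*j) = 6*j**2)
C = -118 (C = (5 + 6*3**2)*(-2) = (5 + 6*9)*(-2) = (5 + 54)*(-2) = 59*(-2) = -118)
(-5 + C)**2 = (-5 - 118)**2 = (-123)**2 = 15129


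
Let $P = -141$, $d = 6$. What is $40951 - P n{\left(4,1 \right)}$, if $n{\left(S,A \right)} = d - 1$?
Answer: $41656$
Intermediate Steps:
$n{\left(S,A \right)} = 5$ ($n{\left(S,A \right)} = 6 - 1 = 5$)
$40951 - P n{\left(4,1 \right)} = 40951 - \left(-141\right) 5 = 40951 - -705 = 40951 + 705 = 41656$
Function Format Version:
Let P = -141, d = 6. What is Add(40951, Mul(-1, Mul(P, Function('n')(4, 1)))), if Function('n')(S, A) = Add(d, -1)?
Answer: 41656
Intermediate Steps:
Function('n')(S, A) = 5 (Function('n')(S, A) = Add(6, -1) = 5)
Add(40951, Mul(-1, Mul(P, Function('n')(4, 1)))) = Add(40951, Mul(-1, Mul(-141, 5))) = Add(40951, Mul(-1, -705)) = Add(40951, 705) = 41656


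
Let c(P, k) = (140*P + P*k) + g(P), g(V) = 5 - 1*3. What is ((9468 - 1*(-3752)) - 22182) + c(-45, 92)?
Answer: -19400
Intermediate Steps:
g(V) = 2 (g(V) = 5 - 3 = 2)
c(P, k) = 2 + 140*P + P*k (c(P, k) = (140*P + P*k) + 2 = 2 + 140*P + P*k)
((9468 - 1*(-3752)) - 22182) + c(-45, 92) = ((9468 - 1*(-3752)) - 22182) + (2 + 140*(-45) - 45*92) = ((9468 + 3752) - 22182) + (2 - 6300 - 4140) = (13220 - 22182) - 10438 = -8962 - 10438 = -19400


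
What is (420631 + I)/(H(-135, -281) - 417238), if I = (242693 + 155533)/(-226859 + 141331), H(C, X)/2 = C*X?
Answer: -17987664971/14598261152 ≈ -1.2322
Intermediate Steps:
H(C, X) = 2*C*X (H(C, X) = 2*(C*X) = 2*C*X)
I = -199113/42764 (I = 398226/(-85528) = 398226*(-1/85528) = -199113/42764 ≈ -4.6561)
(420631 + I)/(H(-135, -281) - 417238) = (420631 - 199113/42764)/(2*(-135)*(-281) - 417238) = 17987664971/(42764*(75870 - 417238)) = (17987664971/42764)/(-341368) = (17987664971/42764)*(-1/341368) = -17987664971/14598261152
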